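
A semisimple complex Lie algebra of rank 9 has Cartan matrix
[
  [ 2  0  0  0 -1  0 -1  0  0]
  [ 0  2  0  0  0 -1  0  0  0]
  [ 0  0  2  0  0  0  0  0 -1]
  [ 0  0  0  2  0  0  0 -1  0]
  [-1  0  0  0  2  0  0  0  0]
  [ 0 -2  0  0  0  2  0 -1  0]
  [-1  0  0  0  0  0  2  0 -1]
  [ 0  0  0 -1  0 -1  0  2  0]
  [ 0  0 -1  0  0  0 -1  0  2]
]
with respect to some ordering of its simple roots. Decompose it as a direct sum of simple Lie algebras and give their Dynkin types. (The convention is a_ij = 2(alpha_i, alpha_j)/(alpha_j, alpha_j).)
The diagram associated to this matrix has two connected components: the simple roots {alpha_1, alpha_3, alpha_5, alpha_7, alpha_9} form a chain of 5 nodes with single edges (A_5), and {alpha_2, alpha_4, alpha_6, alpha_8} form a chain of 4 nodes with a double edge at one end; the terminal node there is the unique short simple root (B_4). A semisimple Lie algebra decomposes uniquely as the direct sum of simple ideals, one per connected component of its Dynkin diagram, so g ≅ A_5 ⊕ B_4 (dimension 35 + 36 = 71).

A_5 (sl(6)) + B_4 (so(9))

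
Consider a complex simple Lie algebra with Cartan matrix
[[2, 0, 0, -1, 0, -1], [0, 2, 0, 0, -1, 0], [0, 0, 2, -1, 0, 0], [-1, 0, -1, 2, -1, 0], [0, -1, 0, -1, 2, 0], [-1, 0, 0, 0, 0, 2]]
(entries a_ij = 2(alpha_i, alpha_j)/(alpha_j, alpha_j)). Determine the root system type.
The matrix has rank 6 with 2's on the diagonal. Reading the off-diagonal entries as Dynkin edges (a single edge where a_ij = a_ji = -1; a double or triple edge where a_ij * a_ji = 2 or 3), the diagram is a chain of 5 nodes with one extra node attached to the third node from one end (E_6). One simple-root ordering that puts it in standard form is (alpha_2, alpha_3, alpha_5, alpha_4, alpha_1, alpha_6). So the algebra is type E_6.

E_6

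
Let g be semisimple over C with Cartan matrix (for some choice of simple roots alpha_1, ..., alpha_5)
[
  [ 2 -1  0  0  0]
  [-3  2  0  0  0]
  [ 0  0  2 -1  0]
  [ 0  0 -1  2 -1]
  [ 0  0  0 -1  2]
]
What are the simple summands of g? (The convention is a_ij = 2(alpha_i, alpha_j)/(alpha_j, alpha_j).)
type A_3 + type G_2

The diagram associated to this matrix has two connected components: the simple roots {alpha_3, alpha_4, alpha_5} form a chain of 3 nodes with single edges (A_3), and {alpha_1, alpha_2} form two nodes joined by a triple edge (G_2). A semisimple Lie algebra decomposes uniquely as the direct sum of simple ideals, one per connected component of its Dynkin diagram, so g ≅ A_3 ⊕ G_2 (dimension 15 + 14 = 29).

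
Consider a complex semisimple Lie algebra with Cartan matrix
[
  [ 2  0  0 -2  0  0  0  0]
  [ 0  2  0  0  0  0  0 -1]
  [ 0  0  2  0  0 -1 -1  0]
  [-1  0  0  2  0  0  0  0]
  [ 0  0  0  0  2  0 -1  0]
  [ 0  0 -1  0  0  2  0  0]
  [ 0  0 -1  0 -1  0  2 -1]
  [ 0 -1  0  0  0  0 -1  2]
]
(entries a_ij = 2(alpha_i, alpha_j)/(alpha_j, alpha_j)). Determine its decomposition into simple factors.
B2 + E6

The diagram associated to this matrix has two connected components: the simple roots {alpha_1, alpha_4} form a chain of 2 nodes with a double edge at one end; the terminal node there is the unique short simple root (B_2), and {alpha_2, alpha_3, alpha_5, alpha_6, alpha_7, alpha_8} form a chain of 5 nodes with one extra node attached to the third node from one end (E_6). A semisimple Lie algebra decomposes uniquely as the direct sum of simple ideals, one per connected component of its Dynkin diagram, so g ≅ B_2 ⊕ E_6 (dimension 10 + 78 = 88).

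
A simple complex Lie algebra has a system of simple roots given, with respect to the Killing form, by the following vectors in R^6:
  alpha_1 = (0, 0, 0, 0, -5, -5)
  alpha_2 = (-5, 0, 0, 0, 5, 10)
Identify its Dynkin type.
Compute the Cartan integers a_ij = 2(alpha_i, alpha_j)/(alpha_j, alpha_j); the resulting 2x2 Cartan matrix is
[[2, -1], [-3, 2]].
The roots have two lengths (squared-length ratio 3:1); the short ones are alpha_{1}. The associated Dynkin diagram is two nodes joined by a triple edge (G_2), so the type is G_2.

G_2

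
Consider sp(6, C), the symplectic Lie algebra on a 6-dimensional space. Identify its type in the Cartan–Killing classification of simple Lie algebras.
type C_3

This is sp(6), which has dimension 6(6+1)/2 = 21 and rank 6/2 = 3. In the classification of classical Lie algebras, the symplectic algebra sp(2n) has type C_n; here n = 3, so the Dynkin diagram is a chain of 3 nodes with a double edge at one end; the terminal node there is the unique long simple root (C_3). Hence the type is C_3.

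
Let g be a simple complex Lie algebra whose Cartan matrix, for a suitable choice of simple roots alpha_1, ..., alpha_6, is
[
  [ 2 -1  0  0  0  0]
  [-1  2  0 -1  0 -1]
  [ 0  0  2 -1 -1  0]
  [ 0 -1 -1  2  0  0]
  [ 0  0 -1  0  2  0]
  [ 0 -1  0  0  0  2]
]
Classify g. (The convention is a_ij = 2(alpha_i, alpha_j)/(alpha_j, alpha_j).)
D_6

The matrix has rank 6 with 2's on the diagonal. Reading the off-diagonal entries as Dynkin edges (a single edge where a_ij = a_ji = -1; a double or triple edge where a_ij * a_ji = 2 or 3), the diagram is a chain of 4 nodes with a fork of two nodes at one end (D_6). One simple-root ordering that puts it in standard form is (alpha_5, alpha_3, alpha_4, alpha_2, alpha_1, alpha_6). So the algebra is type D_6, i.e. so(12).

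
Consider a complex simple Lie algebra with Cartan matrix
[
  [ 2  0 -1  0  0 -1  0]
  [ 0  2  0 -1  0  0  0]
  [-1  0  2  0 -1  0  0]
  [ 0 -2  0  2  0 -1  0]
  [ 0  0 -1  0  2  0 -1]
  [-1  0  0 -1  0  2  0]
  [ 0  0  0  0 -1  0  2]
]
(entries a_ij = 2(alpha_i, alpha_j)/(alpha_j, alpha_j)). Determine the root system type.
The matrix has rank 7 with 2's on the diagonal. Reading the off-diagonal entries as Dynkin edges (a single edge where a_ij = a_ji = -1; a double or triple edge where a_ij * a_ji = 2 or 3), the diagram is a chain of 7 nodes with a double edge at one end; the terminal node there is the unique short simple root (B_7). One simple-root ordering that puts it in standard form is (alpha_7, alpha_5, alpha_3, alpha_1, alpha_6, alpha_4, alpha_2). So the algebra is type B_7, i.e. so(15).

B7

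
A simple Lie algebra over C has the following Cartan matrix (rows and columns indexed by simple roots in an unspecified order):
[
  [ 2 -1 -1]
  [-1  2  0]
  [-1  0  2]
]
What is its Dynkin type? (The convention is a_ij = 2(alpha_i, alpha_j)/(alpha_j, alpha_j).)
The matrix has rank 3 with 2's on the diagonal. Reading the off-diagonal entries as Dynkin edges (a single edge where a_ij = a_ji = -1; a double or triple edge where a_ij * a_ji = 2 or 3), the diagram is a chain of 3 nodes with single edges (A_3). One simple-root ordering that puts it in standard form is (alpha_3, alpha_1, alpha_2). So the algebra is type A_3, i.e. sl(4).

type A_3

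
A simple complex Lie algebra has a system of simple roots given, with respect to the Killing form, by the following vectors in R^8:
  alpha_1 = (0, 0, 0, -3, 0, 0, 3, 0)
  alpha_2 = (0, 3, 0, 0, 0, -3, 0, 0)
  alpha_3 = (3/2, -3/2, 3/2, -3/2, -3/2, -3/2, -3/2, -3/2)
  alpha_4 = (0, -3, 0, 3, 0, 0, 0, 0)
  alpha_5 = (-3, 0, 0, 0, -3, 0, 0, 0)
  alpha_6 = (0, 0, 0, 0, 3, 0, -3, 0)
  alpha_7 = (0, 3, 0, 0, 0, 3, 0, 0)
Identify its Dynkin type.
E_7

Compute the Cartan integers a_ij = 2(alpha_i, alpha_j)/(alpha_j, alpha_j); the resulting 7x7 Cartan matrix is
[[2, 0, 0, -1, 0, -1, 0], [0, 2, 0, -1, 0, 0, 0], [0, 0, 2, 0, 0, 0, -1], [-1, -1, 0, 2, 0, 0, -1], [0, 0, 0, 0, 2, -1, 0], [-1, 0, 0, 0, -1, 2, 0], [0, 0, -1, -1, 0, 0, 2]].
All simple roots have the same length, so the diagram is simply laced. The associated Dynkin diagram is a chain of 6 nodes with one extra node attached to the third node from one end (E_7), so the type is E_7.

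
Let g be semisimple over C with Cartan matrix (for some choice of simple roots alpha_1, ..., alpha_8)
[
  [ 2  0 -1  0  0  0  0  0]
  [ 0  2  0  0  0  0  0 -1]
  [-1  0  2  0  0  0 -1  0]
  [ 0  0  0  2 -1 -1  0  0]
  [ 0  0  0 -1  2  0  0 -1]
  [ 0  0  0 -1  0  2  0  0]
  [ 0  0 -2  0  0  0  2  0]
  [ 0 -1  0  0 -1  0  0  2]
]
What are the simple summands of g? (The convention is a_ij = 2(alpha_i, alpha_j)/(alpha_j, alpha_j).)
The diagram associated to this matrix has two connected components: the simple roots {alpha_2, alpha_4, alpha_5, alpha_6, alpha_8} form a chain of 5 nodes with single edges (A_5), and {alpha_1, alpha_3, alpha_7} form a chain of 3 nodes with a double edge at one end; the terminal node there is the unique long simple root (C_3). A semisimple Lie algebra decomposes uniquely as the direct sum of simple ideals, one per connected component of its Dynkin diagram, so g ≅ A_5 ⊕ C_3 (dimension 35 + 21 = 56).

A_5 (sl(6)) + C_3 (sp(6))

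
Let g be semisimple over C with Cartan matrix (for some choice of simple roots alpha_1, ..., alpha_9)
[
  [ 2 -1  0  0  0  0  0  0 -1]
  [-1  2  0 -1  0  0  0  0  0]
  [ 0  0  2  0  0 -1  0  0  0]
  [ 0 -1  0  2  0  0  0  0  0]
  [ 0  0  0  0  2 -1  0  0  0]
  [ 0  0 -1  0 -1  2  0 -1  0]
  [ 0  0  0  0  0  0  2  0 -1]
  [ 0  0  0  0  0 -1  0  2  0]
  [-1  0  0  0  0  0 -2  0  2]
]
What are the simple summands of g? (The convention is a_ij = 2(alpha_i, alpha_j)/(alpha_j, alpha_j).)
The diagram associated to this matrix has two connected components: the simple roots {alpha_1, alpha_2, alpha_4, alpha_7, alpha_9} form a chain of 5 nodes with a double edge at one end; the terminal node there is the unique short simple root (B_5), and {alpha_3, alpha_5, alpha_6, alpha_8} form a chain of 2 nodes with a fork of two nodes at one end (D_4). A semisimple Lie algebra decomposes uniquely as the direct sum of simple ideals, one per connected component of its Dynkin diagram, so g ≅ B_5 ⊕ D_4 (dimension 55 + 28 = 83).

type B_5 ⊕ type D_4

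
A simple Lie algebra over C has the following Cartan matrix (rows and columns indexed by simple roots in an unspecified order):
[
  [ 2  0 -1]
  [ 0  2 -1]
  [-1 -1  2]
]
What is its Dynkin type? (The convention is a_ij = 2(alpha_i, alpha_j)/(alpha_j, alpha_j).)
The matrix has rank 3 with 2's on the diagonal. Reading the off-diagonal entries as Dynkin edges (a single edge where a_ij = a_ji = -1; a double or triple edge where a_ij * a_ji = 2 or 3), the diagram is a chain of 3 nodes with single edges (A_3). One simple-root ordering that puts it in standard form is (alpha_2, alpha_3, alpha_1). So the algebra is type A_3, i.e. sl(4).

A_3 (sl(4))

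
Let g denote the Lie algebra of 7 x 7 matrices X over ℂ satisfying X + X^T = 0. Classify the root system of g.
This is so(7) with 7 odd, which has dimension 7(7-1)/2 = 21 and rank (7-1)/2 = 3. In the classification of classical Lie algebras, the orthogonal algebra so(2n+1) in an odd number of variables has type B_n; here n = 3, so the Dynkin diagram is a chain of 3 nodes with a double edge at one end; the terminal node there is the unique short simple root (B_3). Hence the type is B_3.

type B_3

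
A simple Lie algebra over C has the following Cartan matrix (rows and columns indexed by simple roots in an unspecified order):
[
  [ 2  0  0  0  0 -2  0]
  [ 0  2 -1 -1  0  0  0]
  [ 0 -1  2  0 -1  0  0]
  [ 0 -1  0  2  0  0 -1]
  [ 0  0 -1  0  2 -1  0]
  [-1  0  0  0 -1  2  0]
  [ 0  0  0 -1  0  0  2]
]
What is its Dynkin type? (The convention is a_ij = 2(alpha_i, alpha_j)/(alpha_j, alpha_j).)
C_7

The matrix has rank 7 with 2's on the diagonal. Reading the off-diagonal entries as Dynkin edges (a single edge where a_ij = a_ji = -1; a double or triple edge where a_ij * a_ji = 2 or 3), the diagram is a chain of 7 nodes with a double edge at one end; the terminal node there is the unique long simple root (C_7). One simple-root ordering that puts it in standard form is (alpha_7, alpha_4, alpha_2, alpha_3, alpha_5, alpha_6, alpha_1). So the algebra is type C_7, i.e. sp(14).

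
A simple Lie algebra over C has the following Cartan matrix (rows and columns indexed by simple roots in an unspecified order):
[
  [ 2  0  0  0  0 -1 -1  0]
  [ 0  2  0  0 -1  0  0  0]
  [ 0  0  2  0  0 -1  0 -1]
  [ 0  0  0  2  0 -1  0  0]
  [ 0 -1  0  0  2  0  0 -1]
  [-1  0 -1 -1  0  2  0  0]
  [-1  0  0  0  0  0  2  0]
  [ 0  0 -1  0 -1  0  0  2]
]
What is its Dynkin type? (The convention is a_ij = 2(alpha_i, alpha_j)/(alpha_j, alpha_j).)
The matrix has rank 8 with 2's on the diagonal. Reading the off-diagonal entries as Dynkin edges (a single edge where a_ij = a_ji = -1; a double or triple edge where a_ij * a_ji = 2 or 3), the diagram is a chain of 7 nodes with one extra node attached to the third node from one end (E_8). One simple-root ordering that puts it in standard form is (alpha_7, alpha_4, alpha_1, alpha_6, alpha_3, alpha_8, alpha_5, alpha_2). So the algebra is type E_8.

E8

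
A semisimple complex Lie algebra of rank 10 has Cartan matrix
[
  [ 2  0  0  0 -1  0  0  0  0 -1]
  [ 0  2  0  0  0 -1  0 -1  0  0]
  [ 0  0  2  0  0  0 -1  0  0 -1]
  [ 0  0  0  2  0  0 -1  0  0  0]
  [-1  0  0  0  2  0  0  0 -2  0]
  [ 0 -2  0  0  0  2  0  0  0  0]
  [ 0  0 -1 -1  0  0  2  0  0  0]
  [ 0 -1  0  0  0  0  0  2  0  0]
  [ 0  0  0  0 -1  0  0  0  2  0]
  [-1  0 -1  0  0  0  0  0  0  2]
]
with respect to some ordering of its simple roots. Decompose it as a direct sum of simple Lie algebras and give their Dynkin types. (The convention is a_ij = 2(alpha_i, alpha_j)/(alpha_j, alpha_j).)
The diagram associated to this matrix has two connected components: the simple roots {alpha_1, alpha_3, alpha_4, alpha_5, alpha_7, alpha_9, alpha_10} form a chain of 7 nodes with a double edge at one end; the terminal node there is the unique short simple root (B_7), and {alpha_2, alpha_6, alpha_8} form a chain of 3 nodes with a double edge at one end; the terminal node there is the unique long simple root (C_3). A semisimple Lie algebra decomposes uniquely as the direct sum of simple ideals, one per connected component of its Dynkin diagram, so g ≅ B_7 ⊕ C_3 (dimension 105 + 21 = 126).

B_7 + C_3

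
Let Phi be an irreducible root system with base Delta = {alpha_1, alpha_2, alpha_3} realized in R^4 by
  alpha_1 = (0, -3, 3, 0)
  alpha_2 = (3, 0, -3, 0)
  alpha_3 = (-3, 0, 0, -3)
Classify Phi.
A3

Compute the Cartan integers a_ij = 2(alpha_i, alpha_j)/(alpha_j, alpha_j); the resulting 3x3 Cartan matrix is
[[2, -1, 0], [-1, 2, -1], [0, -1, 2]].
All simple roots have the same length, so the diagram is simply laced. The associated Dynkin diagram is a chain of 3 nodes with single edges (A_3), so the type is A_3 (the algebra sl(4)).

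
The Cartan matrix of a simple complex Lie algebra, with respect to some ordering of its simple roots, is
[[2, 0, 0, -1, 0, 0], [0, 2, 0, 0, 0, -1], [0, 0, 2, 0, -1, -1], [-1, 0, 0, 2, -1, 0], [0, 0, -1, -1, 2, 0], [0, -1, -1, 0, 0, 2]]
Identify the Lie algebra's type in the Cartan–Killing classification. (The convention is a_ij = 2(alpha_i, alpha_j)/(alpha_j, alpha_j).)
The matrix has rank 6 with 2's on the diagonal. Reading the off-diagonal entries as Dynkin edges (a single edge where a_ij = a_ji = -1; a double or triple edge where a_ij * a_ji = 2 or 3), the diagram is a chain of 6 nodes with single edges (A_6). One simple-root ordering that puts it in standard form is (alpha_2, alpha_6, alpha_3, alpha_5, alpha_4, alpha_1). So the algebra is type A_6, i.e. sl(7).

type A_6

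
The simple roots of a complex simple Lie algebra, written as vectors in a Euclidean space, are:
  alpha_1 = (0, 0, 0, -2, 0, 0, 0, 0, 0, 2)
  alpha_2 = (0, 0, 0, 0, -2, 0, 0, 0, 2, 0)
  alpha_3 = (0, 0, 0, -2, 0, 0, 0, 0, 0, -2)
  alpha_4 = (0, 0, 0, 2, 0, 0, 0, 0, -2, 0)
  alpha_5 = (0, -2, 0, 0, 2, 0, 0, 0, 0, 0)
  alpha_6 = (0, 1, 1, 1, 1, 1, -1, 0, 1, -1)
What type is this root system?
Compute the Cartan integers a_ij = 2(alpha_i, alpha_j)/(alpha_j, alpha_j); the resulting 6x6 Cartan matrix is
[[2, 0, 0, -1, 0, -1], [0, 2, 0, -1, -1, 0], [0, 0, 2, -1, 0, 0], [-1, -1, -1, 2, 0, 0], [0, -1, 0, 0, 2, 0], [-1, 0, 0, 0, 0, 2]].
All simple roots have the same length, so the diagram is simply laced. The associated Dynkin diagram is a chain of 5 nodes with one extra node attached to the third node from one end (E_6), so the type is E_6.

type E_6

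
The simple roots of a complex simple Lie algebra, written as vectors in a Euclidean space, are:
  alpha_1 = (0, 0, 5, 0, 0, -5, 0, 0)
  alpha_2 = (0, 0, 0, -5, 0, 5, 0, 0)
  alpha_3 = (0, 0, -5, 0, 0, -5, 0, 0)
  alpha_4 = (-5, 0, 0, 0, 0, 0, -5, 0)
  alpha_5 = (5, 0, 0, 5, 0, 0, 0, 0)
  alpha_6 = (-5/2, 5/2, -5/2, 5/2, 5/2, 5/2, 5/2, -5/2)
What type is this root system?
E_6

Compute the Cartan integers a_ij = 2(alpha_i, alpha_j)/(alpha_j, alpha_j); the resulting 6x6 Cartan matrix is
[[2, -1, 0, 0, 0, -1], [-1, 2, -1, 0, -1, 0], [0, -1, 2, 0, 0, 0], [0, 0, 0, 2, -1, 0], [0, -1, 0, -1, 2, 0], [-1, 0, 0, 0, 0, 2]].
All simple roots have the same length, so the diagram is simply laced. The associated Dynkin diagram is a chain of 5 nodes with one extra node attached to the third node from one end (E_6), so the type is E_6.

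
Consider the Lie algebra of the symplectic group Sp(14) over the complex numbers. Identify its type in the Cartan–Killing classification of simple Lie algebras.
C_7

This is sp(14), which has dimension 14(14+1)/2 = 105 and rank 14/2 = 7. In the classification of classical Lie algebras, the symplectic algebra sp(2n) has type C_n; here n = 7, so the Dynkin diagram is a chain of 7 nodes with a double edge at one end; the terminal node there is the unique long simple root (C_7). Hence the type is C_7.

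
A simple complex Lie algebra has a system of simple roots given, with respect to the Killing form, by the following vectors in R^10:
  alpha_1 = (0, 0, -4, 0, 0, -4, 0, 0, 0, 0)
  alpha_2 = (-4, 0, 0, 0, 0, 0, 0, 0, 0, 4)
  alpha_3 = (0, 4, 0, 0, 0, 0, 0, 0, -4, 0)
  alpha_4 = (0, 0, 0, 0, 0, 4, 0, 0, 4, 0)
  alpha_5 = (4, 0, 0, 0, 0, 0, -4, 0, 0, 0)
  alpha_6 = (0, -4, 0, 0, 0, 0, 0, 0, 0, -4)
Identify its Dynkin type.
type A_6

Compute the Cartan integers a_ij = 2(alpha_i, alpha_j)/(alpha_j, alpha_j); the resulting 6x6 Cartan matrix is
[[2, 0, 0, -1, 0, 0], [0, 2, 0, 0, -1, -1], [0, 0, 2, -1, 0, -1], [-1, 0, -1, 2, 0, 0], [0, -1, 0, 0, 2, 0], [0, -1, -1, 0, 0, 2]].
All simple roots have the same length, so the diagram is simply laced. The associated Dynkin diagram is a chain of 6 nodes with single edges (A_6), so the type is A_6 (the algebra sl(7)).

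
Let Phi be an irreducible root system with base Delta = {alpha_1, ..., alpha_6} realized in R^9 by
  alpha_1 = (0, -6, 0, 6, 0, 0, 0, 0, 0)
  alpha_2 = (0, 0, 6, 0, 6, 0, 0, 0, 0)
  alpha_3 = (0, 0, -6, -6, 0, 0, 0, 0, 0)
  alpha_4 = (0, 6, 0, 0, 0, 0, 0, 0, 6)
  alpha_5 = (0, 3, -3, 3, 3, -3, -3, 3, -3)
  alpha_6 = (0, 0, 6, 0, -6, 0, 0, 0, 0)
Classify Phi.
Compute the Cartan integers a_ij = 2(alpha_i, alpha_j)/(alpha_j, alpha_j); the resulting 6x6 Cartan matrix is
[[2, 0, -1, -1, 0, 0], [0, 2, -1, 0, 0, 0], [-1, -1, 2, 0, 0, -1], [-1, 0, 0, 2, 0, 0], [0, 0, 0, 0, 2, -1], [0, 0, -1, 0, -1, 2]].
All simple roots have the same length, so the diagram is simply laced. The associated Dynkin diagram is a chain of 5 nodes with one extra node attached to the third node from one end (E_6), so the type is E_6.

E6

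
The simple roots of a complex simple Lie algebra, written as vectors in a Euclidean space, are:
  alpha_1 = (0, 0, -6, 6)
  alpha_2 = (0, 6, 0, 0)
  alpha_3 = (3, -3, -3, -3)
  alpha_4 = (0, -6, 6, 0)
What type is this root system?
F_4

Compute the Cartan integers a_ij = 2(alpha_i, alpha_j)/(alpha_j, alpha_j); the resulting 4x4 Cartan matrix is
[[2, 0, 0, -1], [0, 2, -1, -1], [0, -1, 2, 0], [-1, -2, 0, 2]].
The roots have two lengths (squared-length ratio 2:1); the short ones are alpha_{2,3}. The associated Dynkin diagram is a chain of 4 nodes with a double edge between the middle two (F_4), so the type is F_4.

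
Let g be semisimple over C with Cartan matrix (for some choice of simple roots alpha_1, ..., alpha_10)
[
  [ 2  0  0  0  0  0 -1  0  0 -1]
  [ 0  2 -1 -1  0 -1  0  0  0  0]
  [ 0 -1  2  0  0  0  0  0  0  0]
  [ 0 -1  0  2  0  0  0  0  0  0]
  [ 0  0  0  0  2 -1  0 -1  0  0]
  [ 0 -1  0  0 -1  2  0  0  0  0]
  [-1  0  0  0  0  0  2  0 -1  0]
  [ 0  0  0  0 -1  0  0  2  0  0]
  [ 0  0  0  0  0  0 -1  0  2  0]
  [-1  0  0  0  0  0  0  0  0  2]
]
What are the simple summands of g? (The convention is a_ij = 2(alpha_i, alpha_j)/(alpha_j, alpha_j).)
The diagram associated to this matrix has two connected components: the simple roots {alpha_1, alpha_7, alpha_9, alpha_10} form a chain of 4 nodes with single edges (A_4), and {alpha_2, alpha_3, alpha_4, alpha_5, alpha_6, alpha_8} form a chain of 4 nodes with a fork of two nodes at one end (D_6). A semisimple Lie algebra decomposes uniquely as the direct sum of simple ideals, one per connected component of its Dynkin diagram, so g ≅ A_4 ⊕ D_6 (dimension 24 + 66 = 90).

A4 + D6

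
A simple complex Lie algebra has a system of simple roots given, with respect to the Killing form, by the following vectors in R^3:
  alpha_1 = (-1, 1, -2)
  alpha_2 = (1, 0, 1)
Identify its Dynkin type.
Compute the Cartan integers a_ij = 2(alpha_i, alpha_j)/(alpha_j, alpha_j); the resulting 2x2 Cartan matrix is
[[2, -3], [-1, 2]].
The roots have two lengths (squared-length ratio 3:1); the short ones are alpha_{2}. The associated Dynkin diagram is two nodes joined by a triple edge (G_2), so the type is G_2.

type G_2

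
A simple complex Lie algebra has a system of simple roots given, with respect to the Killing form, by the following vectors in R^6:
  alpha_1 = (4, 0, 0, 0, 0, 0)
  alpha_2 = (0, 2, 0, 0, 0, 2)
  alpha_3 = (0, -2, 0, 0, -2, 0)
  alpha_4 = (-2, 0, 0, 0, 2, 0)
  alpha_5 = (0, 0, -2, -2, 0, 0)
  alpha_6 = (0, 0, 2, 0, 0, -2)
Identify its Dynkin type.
Compute the Cartan integers a_ij = 2(alpha_i, alpha_j)/(alpha_j, alpha_j); the resulting 6x6 Cartan matrix is
[[2, 0, 0, -2, 0, 0], [0, 2, -1, 0, 0, -1], [0, -1, 2, -1, 0, 0], [-1, 0, -1, 2, 0, 0], [0, 0, 0, 0, 2, -1], [0, -1, 0, 0, -1, 2]].
The roots have two lengths (squared-length ratio 2:1); the short ones are alpha_{2,3,4,5,6}. The associated Dynkin diagram is a chain of 6 nodes with a double edge at one end; the terminal node there is the unique long simple root (C_6), so the type is C_6 (the algebra sp(12)).

C_6 (sp(12))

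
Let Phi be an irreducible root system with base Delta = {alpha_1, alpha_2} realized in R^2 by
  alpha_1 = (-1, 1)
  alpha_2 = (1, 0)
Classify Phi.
Compute the Cartan integers a_ij = 2(alpha_i, alpha_j)/(alpha_j, alpha_j); the resulting 2x2 Cartan matrix is
[[2, -2], [-1, 2]].
The roots have two lengths (squared-length ratio 2:1); the short ones are alpha_{2}. The associated Dynkin diagram is a chain of 2 nodes with a double edge at one end; the terminal node there is the unique short simple root (B_2), so the type is B_2 (the algebra so(5)).

B_2 (so(5))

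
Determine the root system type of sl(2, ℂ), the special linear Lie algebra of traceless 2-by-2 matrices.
This is sl(2), which has dimension 2^2 - 1 = 3 and rank 2 - 1 = 1 (a Cartan subalgebra is the diagonal traceless matrices). In the classification of classical Lie algebras, the special linear algebra sl(n+1) has type A_n; here n = 1, so the Dynkin diagram is a chain of 1 nodes with single edges (A_1). Hence the type is A_1.

A1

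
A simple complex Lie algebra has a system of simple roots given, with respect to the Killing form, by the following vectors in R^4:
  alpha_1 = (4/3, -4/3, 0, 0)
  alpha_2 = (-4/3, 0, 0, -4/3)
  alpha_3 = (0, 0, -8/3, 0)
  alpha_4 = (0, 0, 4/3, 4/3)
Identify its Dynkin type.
Compute the Cartan integers a_ij = 2(alpha_i, alpha_j)/(alpha_j, alpha_j); the resulting 4x4 Cartan matrix is
[[2, -1, 0, 0], [-1, 2, 0, -1], [0, 0, 2, -2], [0, -1, -1, 2]].
The roots have two lengths (squared-length ratio 2:1); the short ones are alpha_{1,2,4}. The associated Dynkin diagram is a chain of 4 nodes with a double edge at one end; the terminal node there is the unique long simple root (C_4), so the type is C_4 (the algebra sp(8)).

C4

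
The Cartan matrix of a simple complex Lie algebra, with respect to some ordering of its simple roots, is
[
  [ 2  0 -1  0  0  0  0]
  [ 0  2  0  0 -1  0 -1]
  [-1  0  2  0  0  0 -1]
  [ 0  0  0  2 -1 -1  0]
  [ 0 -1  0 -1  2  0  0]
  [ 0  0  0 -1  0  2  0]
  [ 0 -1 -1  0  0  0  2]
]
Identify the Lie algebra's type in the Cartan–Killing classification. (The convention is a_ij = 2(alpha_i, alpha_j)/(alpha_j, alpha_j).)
A_7 (sl(8))

The matrix has rank 7 with 2's on the diagonal. Reading the off-diagonal entries as Dynkin edges (a single edge where a_ij = a_ji = -1; a double or triple edge where a_ij * a_ji = 2 or 3), the diagram is a chain of 7 nodes with single edges (A_7). One simple-root ordering that puts it in standard form is (alpha_1, alpha_3, alpha_7, alpha_2, alpha_5, alpha_4, alpha_6). So the algebra is type A_7, i.e. sl(8).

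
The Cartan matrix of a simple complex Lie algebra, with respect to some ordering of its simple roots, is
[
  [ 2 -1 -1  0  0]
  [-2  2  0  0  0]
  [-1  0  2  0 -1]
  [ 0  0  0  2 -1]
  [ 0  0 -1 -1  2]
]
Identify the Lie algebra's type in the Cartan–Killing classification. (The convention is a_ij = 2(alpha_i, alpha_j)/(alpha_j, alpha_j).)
type C_5

The matrix has rank 5 with 2's on the diagonal. Reading the off-diagonal entries as Dynkin edges (a single edge where a_ij = a_ji = -1; a double or triple edge where a_ij * a_ji = 2 or 3), the diagram is a chain of 5 nodes with a double edge at one end; the terminal node there is the unique long simple root (C_5). One simple-root ordering that puts it in standard form is (alpha_4, alpha_5, alpha_3, alpha_1, alpha_2). So the algebra is type C_5, i.e. sp(10).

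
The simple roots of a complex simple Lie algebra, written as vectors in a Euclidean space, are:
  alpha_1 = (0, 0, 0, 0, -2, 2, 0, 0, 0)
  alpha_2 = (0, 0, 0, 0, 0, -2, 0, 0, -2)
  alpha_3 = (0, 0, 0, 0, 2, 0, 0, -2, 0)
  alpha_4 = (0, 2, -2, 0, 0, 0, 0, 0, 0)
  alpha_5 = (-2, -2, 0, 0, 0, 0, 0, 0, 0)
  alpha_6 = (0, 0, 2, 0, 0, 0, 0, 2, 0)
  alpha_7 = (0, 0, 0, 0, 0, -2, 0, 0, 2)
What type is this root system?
Compute the Cartan integers a_ij = 2(alpha_i, alpha_j)/(alpha_j, alpha_j); the resulting 7x7 Cartan matrix is
[[2, -1, -1, 0, 0, 0, -1], [-1, 2, 0, 0, 0, 0, 0], [-1, 0, 2, 0, 0, -1, 0], [0, 0, 0, 2, -1, -1, 0], [0, 0, 0, -1, 2, 0, 0], [0, 0, -1, -1, 0, 2, 0], [-1, 0, 0, 0, 0, 0, 2]].
All simple roots have the same length, so the diagram is simply laced. The associated Dynkin diagram is a chain of 5 nodes with a fork of two nodes at one end (D_7), so the type is D_7 (the algebra so(14)).

D_7 (so(14))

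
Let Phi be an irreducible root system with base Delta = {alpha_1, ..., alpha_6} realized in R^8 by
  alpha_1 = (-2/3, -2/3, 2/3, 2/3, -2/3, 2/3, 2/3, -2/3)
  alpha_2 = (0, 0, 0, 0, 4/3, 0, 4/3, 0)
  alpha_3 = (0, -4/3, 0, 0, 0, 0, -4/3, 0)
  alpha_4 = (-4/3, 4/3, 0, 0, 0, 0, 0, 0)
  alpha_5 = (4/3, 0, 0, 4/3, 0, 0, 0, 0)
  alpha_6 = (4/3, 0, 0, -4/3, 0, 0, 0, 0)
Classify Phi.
Compute the Cartan integers a_ij = 2(alpha_i, alpha_j)/(alpha_j, alpha_j); the resulting 6x6 Cartan matrix is
[[2, 0, 0, 0, 0, -1], [0, 2, -1, 0, 0, 0], [0, -1, 2, -1, 0, 0], [0, 0, -1, 2, -1, -1], [0, 0, 0, -1, 2, 0], [-1, 0, 0, -1, 0, 2]].
All simple roots have the same length, so the diagram is simply laced. The associated Dynkin diagram is a chain of 5 nodes with one extra node attached to the third node from one end (E_6), so the type is E_6.

E6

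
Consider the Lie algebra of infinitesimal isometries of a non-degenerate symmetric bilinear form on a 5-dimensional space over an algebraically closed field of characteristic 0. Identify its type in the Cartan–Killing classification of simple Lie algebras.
type B_2

This is so(5) with 5 odd, which has dimension 5(5-1)/2 = 10 and rank (5-1)/2 = 2. In the classification of classical Lie algebras, the orthogonal algebra so(2n+1) in an odd number of variables has type B_n; here n = 2, so the Dynkin diagram is a chain of 2 nodes with a double edge at one end; the terminal node there is the unique short simple root (B_2). Hence the type is B_2.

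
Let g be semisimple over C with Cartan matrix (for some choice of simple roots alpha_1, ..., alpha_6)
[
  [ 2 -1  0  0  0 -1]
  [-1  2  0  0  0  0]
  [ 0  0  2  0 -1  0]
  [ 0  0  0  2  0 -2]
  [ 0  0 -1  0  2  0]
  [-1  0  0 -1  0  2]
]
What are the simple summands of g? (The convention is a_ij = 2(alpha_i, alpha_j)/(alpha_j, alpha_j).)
The diagram associated to this matrix has two connected components: the simple roots {alpha_3, alpha_5} form a chain of 2 nodes with single edges (A_2), and {alpha_1, alpha_2, alpha_4, alpha_6} form a chain of 4 nodes with a double edge at one end; the terminal node there is the unique long simple root (C_4). A semisimple Lie algebra decomposes uniquely as the direct sum of simple ideals, one per connected component of its Dynkin diagram, so g ≅ A_2 ⊕ C_4 (dimension 8 + 36 = 44).

A2 + C4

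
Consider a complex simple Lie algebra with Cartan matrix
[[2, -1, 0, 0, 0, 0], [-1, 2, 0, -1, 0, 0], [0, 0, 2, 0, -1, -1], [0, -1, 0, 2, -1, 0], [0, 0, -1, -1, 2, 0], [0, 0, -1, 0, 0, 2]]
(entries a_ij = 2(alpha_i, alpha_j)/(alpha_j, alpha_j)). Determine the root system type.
The matrix has rank 6 with 2's on the diagonal. Reading the off-diagonal entries as Dynkin edges (a single edge where a_ij = a_ji = -1; a double or triple edge where a_ij * a_ji = 2 or 3), the diagram is a chain of 6 nodes with single edges (A_6). One simple-root ordering that puts it in standard form is (alpha_1, alpha_2, alpha_4, alpha_5, alpha_3, alpha_6). So the algebra is type A_6, i.e. sl(7).

A_6 (sl(7))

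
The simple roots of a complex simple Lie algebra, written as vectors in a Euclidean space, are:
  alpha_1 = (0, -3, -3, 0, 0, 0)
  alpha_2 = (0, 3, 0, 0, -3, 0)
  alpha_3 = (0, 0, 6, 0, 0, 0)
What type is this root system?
Compute the Cartan integers a_ij = 2(alpha_i, alpha_j)/(alpha_j, alpha_j); the resulting 3x3 Cartan matrix is
[[2, -1, -1], [-1, 2, 0], [-2, 0, 2]].
The roots have two lengths (squared-length ratio 2:1); the short ones are alpha_{1,2}. The associated Dynkin diagram is a chain of 3 nodes with a double edge at one end; the terminal node there is the unique long simple root (C_3), so the type is C_3 (the algebra sp(6)).

C3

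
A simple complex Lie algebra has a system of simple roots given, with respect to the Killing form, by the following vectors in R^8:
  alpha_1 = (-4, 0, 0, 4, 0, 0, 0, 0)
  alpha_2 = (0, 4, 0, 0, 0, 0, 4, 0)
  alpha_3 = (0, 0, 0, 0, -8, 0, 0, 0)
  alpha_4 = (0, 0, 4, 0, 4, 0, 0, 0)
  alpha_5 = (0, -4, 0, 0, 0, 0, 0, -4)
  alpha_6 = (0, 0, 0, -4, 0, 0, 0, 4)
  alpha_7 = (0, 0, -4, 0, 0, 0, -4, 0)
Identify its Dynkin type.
Compute the Cartan integers a_ij = 2(alpha_i, alpha_j)/(alpha_j, alpha_j); the resulting 7x7 Cartan matrix is
[[2, 0, 0, 0, 0, -1, 0], [0, 2, 0, 0, -1, 0, -1], [0, 0, 2, -2, 0, 0, 0], [0, 0, -1, 2, 0, 0, -1], [0, -1, 0, 0, 2, -1, 0], [-1, 0, 0, 0, -1, 2, 0], [0, -1, 0, -1, 0, 0, 2]].
The roots have two lengths (squared-length ratio 2:1); the short ones are alpha_{1,2,4,5,6,7}. The associated Dynkin diagram is a chain of 7 nodes with a double edge at one end; the terminal node there is the unique long simple root (C_7), so the type is C_7 (the algebra sp(14)).

C_7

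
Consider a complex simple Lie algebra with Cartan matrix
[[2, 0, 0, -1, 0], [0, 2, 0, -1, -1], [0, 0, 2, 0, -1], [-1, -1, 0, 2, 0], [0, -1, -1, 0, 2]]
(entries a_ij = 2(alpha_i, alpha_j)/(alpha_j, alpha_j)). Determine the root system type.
The matrix has rank 5 with 2's on the diagonal. Reading the off-diagonal entries as Dynkin edges (a single edge where a_ij = a_ji = -1; a double or triple edge where a_ij * a_ji = 2 or 3), the diagram is a chain of 5 nodes with single edges (A_5). One simple-root ordering that puts it in standard form is (alpha_1, alpha_4, alpha_2, alpha_5, alpha_3). So the algebra is type A_5, i.e. sl(6).

A5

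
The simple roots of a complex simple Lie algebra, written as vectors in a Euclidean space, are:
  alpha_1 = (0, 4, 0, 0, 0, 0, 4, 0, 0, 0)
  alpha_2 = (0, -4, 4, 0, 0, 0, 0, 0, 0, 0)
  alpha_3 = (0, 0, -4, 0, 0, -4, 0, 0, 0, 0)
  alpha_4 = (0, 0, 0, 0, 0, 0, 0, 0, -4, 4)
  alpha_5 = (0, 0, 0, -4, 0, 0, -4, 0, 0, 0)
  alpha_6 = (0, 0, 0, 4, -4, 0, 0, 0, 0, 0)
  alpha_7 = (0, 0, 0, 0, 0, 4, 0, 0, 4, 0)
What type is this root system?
type A_7

Compute the Cartan integers a_ij = 2(alpha_i, alpha_j)/(alpha_j, alpha_j); the resulting 7x7 Cartan matrix is
[[2, -1, 0, 0, -1, 0, 0], [-1, 2, -1, 0, 0, 0, 0], [0, -1, 2, 0, 0, 0, -1], [0, 0, 0, 2, 0, 0, -1], [-1, 0, 0, 0, 2, -1, 0], [0, 0, 0, 0, -1, 2, 0], [0, 0, -1, -1, 0, 0, 2]].
All simple roots have the same length, so the diagram is simply laced. The associated Dynkin diagram is a chain of 7 nodes with single edges (A_7), so the type is A_7 (the algebra sl(8)).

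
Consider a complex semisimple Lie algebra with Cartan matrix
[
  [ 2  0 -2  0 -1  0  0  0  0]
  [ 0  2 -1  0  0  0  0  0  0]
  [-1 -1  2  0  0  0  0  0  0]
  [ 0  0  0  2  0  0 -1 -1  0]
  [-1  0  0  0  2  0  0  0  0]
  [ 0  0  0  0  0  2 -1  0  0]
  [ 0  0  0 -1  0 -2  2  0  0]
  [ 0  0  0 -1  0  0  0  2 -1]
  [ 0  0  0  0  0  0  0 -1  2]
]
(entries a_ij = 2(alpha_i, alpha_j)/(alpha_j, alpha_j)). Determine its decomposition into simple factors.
B_5 (so(11)) ⊕ F_4

The diagram associated to this matrix has two connected components: the simple roots {alpha_4, alpha_6, alpha_7, alpha_8, alpha_9} form a chain of 5 nodes with a double edge at one end; the terminal node there is the unique short simple root (B_5), and {alpha_1, alpha_2, alpha_3, alpha_5} form a chain of 4 nodes with a double edge between the middle two (F_4). A semisimple Lie algebra decomposes uniquely as the direct sum of simple ideals, one per connected component of its Dynkin diagram, so g ≅ B_5 ⊕ F_4 (dimension 55 + 52 = 107).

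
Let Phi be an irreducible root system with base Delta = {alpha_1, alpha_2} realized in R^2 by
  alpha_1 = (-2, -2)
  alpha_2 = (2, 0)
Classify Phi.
B_2 (so(5))

Compute the Cartan integers a_ij = 2(alpha_i, alpha_j)/(alpha_j, alpha_j); the resulting 2x2 Cartan matrix is
[[2, -2], [-1, 2]].
The roots have two lengths (squared-length ratio 2:1); the short ones are alpha_{2}. The associated Dynkin diagram is a chain of 2 nodes with a double edge at one end; the terminal node there is the unique short simple root (B_2), so the type is B_2 (the algebra so(5)).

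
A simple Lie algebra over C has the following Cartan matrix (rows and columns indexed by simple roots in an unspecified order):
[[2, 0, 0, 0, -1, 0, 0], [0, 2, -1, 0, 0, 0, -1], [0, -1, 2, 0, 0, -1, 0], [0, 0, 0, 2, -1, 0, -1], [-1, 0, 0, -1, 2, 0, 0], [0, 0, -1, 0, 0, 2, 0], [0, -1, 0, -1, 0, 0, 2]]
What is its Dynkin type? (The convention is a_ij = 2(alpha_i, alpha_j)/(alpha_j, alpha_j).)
The matrix has rank 7 with 2's on the diagonal. Reading the off-diagonal entries as Dynkin edges (a single edge where a_ij = a_ji = -1; a double or triple edge where a_ij * a_ji = 2 or 3), the diagram is a chain of 7 nodes with single edges (A_7). One simple-root ordering that puts it in standard form is (alpha_1, alpha_5, alpha_4, alpha_7, alpha_2, alpha_3, alpha_6). So the algebra is type A_7, i.e. sl(8).

type A_7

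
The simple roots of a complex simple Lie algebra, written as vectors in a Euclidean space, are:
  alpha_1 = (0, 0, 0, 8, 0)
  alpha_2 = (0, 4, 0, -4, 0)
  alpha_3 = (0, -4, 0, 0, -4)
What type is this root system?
C_3 (sp(6))

Compute the Cartan integers a_ij = 2(alpha_i, alpha_j)/(alpha_j, alpha_j); the resulting 3x3 Cartan matrix is
[[2, -2, 0], [-1, 2, -1], [0, -1, 2]].
The roots have two lengths (squared-length ratio 2:1); the short ones are alpha_{2,3}. The associated Dynkin diagram is a chain of 3 nodes with a double edge at one end; the terminal node there is the unique long simple root (C_3), so the type is C_3 (the algebra sp(6)).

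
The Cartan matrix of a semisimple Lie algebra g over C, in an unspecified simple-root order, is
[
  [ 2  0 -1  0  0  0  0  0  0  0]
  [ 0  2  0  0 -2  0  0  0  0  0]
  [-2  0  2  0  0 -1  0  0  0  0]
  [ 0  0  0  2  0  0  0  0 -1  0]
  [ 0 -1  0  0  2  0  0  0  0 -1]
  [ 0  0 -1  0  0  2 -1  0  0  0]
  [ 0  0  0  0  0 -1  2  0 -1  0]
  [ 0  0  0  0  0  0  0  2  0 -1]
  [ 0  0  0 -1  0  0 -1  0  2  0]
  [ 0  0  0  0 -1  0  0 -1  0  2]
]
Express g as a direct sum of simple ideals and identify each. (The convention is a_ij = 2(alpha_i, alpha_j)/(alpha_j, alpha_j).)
B6 + C4

The diagram associated to this matrix has two connected components: the simple roots {alpha_1, alpha_3, alpha_4, alpha_6, alpha_7, alpha_9} form a chain of 6 nodes with a double edge at one end; the terminal node there is the unique short simple root (B_6), and {alpha_2, alpha_5, alpha_8, alpha_10} form a chain of 4 nodes with a double edge at one end; the terminal node there is the unique long simple root (C_4). A semisimple Lie algebra decomposes uniquely as the direct sum of simple ideals, one per connected component of its Dynkin diagram, so g ≅ B_6 ⊕ C_4 (dimension 78 + 36 = 114).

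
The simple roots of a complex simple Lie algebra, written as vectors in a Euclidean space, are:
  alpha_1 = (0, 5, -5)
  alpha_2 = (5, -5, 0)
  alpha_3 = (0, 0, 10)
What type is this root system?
Compute the Cartan integers a_ij = 2(alpha_i, alpha_j)/(alpha_j, alpha_j); the resulting 3x3 Cartan matrix is
[[2, -1, -1], [-1, 2, 0], [-2, 0, 2]].
The roots have two lengths (squared-length ratio 2:1); the short ones are alpha_{1,2}. The associated Dynkin diagram is a chain of 3 nodes with a double edge at one end; the terminal node there is the unique long simple root (C_3), so the type is C_3 (the algebra sp(6)).

C_3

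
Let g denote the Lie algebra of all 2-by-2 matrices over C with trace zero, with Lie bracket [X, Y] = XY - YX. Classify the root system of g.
This is sl(2), which has dimension 2^2 - 1 = 3 and rank 2 - 1 = 1 (a Cartan subalgebra is the diagonal traceless matrices). In the classification of classical Lie algebras, the special linear algebra sl(n+1) has type A_n; here n = 1, so the Dynkin diagram is a chain of 1 nodes with single edges (A_1). Hence the type is A_1.

A1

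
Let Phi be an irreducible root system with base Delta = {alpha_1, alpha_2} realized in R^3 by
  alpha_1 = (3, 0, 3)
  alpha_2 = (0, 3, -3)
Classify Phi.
A2

Compute the Cartan integers a_ij = 2(alpha_i, alpha_j)/(alpha_j, alpha_j); the resulting 2x2 Cartan matrix is
[[2, -1], [-1, 2]].
All simple roots have the same length, so the diagram is simply laced. The associated Dynkin diagram is a chain of 2 nodes with single edges (A_2), so the type is A_2 (the algebra sl(3)).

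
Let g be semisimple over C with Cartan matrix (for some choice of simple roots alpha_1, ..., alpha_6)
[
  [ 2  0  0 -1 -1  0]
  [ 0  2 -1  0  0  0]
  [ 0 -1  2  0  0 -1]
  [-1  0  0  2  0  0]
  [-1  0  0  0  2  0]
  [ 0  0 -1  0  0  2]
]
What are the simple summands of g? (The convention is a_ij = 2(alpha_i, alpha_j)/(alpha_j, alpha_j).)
A3 ⊕ A3

The diagram associated to this matrix has two connected components: the simple roots {alpha_2, alpha_3, alpha_6} form a chain of 3 nodes with single edges (A_3), and {alpha_1, alpha_4, alpha_5} form a chain of 3 nodes with single edges (A_3). A semisimple Lie algebra decomposes uniquely as the direct sum of simple ideals, one per connected component of its Dynkin diagram, so g ≅ A_3 ⊕ A_3 (dimension 15 + 15 = 30).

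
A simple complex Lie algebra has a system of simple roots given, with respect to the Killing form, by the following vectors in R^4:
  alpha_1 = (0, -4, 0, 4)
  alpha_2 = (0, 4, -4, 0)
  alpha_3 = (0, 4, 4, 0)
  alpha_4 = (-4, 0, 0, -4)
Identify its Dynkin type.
Compute the Cartan integers a_ij = 2(alpha_i, alpha_j)/(alpha_j, alpha_j); the resulting 4x4 Cartan matrix is
[[2, -1, -1, -1], [-1, 2, 0, 0], [-1, 0, 2, 0], [-1, 0, 0, 2]].
All simple roots have the same length, so the diagram is simply laced. The associated Dynkin diagram is a chain of 2 nodes with a fork of two nodes at one end (D_4), so the type is D_4 (the algebra so(8)).

type D_4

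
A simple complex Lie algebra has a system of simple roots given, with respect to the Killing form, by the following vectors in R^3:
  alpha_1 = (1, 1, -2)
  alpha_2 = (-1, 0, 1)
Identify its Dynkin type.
Compute the Cartan integers a_ij = 2(alpha_i, alpha_j)/(alpha_j, alpha_j); the resulting 2x2 Cartan matrix is
[[2, -3], [-1, 2]].
The roots have two lengths (squared-length ratio 3:1); the short ones are alpha_{2}. The associated Dynkin diagram is two nodes joined by a triple edge (G_2), so the type is G_2.

G2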